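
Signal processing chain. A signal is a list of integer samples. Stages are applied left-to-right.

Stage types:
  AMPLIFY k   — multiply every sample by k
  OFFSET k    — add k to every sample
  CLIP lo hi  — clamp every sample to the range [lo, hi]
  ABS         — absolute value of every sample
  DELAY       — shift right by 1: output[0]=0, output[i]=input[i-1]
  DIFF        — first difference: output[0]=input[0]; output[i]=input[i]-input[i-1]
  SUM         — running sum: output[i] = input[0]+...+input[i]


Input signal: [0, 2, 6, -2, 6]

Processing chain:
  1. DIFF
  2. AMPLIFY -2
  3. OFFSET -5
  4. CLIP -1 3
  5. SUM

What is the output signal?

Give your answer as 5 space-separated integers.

Input: [0, 2, 6, -2, 6]
Stage 1 (DIFF): s[0]=0, 2-0=2, 6-2=4, -2-6=-8, 6--2=8 -> [0, 2, 4, -8, 8]
Stage 2 (AMPLIFY -2): 0*-2=0, 2*-2=-4, 4*-2=-8, -8*-2=16, 8*-2=-16 -> [0, -4, -8, 16, -16]
Stage 3 (OFFSET -5): 0+-5=-5, -4+-5=-9, -8+-5=-13, 16+-5=11, -16+-5=-21 -> [-5, -9, -13, 11, -21]
Stage 4 (CLIP -1 3): clip(-5,-1,3)=-1, clip(-9,-1,3)=-1, clip(-13,-1,3)=-1, clip(11,-1,3)=3, clip(-21,-1,3)=-1 -> [-1, -1, -1, 3, -1]
Stage 5 (SUM): sum[0..0]=-1, sum[0..1]=-2, sum[0..2]=-3, sum[0..3]=0, sum[0..4]=-1 -> [-1, -2, -3, 0, -1]

Answer: -1 -2 -3 0 -1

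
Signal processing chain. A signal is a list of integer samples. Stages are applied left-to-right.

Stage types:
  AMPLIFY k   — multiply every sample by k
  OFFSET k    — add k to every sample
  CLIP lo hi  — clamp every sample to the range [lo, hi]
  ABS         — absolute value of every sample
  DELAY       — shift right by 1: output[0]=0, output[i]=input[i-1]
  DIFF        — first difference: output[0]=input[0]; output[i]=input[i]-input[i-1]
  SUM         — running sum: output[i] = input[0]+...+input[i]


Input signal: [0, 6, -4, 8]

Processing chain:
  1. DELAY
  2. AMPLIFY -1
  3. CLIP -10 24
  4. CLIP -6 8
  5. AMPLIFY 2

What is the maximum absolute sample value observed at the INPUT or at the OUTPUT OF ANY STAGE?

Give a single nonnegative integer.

Input: [0, 6, -4, 8] (max |s|=8)
Stage 1 (DELAY): [0, 0, 6, -4] = [0, 0, 6, -4] -> [0, 0, 6, -4] (max |s|=6)
Stage 2 (AMPLIFY -1): 0*-1=0, 0*-1=0, 6*-1=-6, -4*-1=4 -> [0, 0, -6, 4] (max |s|=6)
Stage 3 (CLIP -10 24): clip(0,-10,24)=0, clip(0,-10,24)=0, clip(-6,-10,24)=-6, clip(4,-10,24)=4 -> [0, 0, -6, 4] (max |s|=6)
Stage 4 (CLIP -6 8): clip(0,-6,8)=0, clip(0,-6,8)=0, clip(-6,-6,8)=-6, clip(4,-6,8)=4 -> [0, 0, -6, 4] (max |s|=6)
Stage 5 (AMPLIFY 2): 0*2=0, 0*2=0, -6*2=-12, 4*2=8 -> [0, 0, -12, 8] (max |s|=12)
Overall max amplitude: 12

Answer: 12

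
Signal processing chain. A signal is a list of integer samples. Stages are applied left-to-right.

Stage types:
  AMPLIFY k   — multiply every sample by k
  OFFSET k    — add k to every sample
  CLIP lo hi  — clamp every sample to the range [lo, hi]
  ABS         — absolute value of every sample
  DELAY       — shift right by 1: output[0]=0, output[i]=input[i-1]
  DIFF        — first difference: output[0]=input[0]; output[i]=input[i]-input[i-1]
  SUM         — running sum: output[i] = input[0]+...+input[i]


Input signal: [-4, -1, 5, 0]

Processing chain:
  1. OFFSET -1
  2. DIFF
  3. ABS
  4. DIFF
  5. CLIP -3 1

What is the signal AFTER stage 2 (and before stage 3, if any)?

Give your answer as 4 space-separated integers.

Input: [-4, -1, 5, 0]
Stage 1 (OFFSET -1): -4+-1=-5, -1+-1=-2, 5+-1=4, 0+-1=-1 -> [-5, -2, 4, -1]
Stage 2 (DIFF): s[0]=-5, -2--5=3, 4--2=6, -1-4=-5 -> [-5, 3, 6, -5]

Answer: -5 3 6 -5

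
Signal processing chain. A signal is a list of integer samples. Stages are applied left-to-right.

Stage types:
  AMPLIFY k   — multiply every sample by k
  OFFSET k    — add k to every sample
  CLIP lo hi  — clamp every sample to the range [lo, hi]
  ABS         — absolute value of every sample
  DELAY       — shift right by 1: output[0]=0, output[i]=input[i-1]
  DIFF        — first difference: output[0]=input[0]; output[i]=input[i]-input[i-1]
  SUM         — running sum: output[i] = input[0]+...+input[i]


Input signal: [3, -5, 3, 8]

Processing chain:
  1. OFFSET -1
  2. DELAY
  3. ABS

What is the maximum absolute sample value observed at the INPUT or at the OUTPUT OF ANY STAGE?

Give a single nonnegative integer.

Input: [3, -5, 3, 8] (max |s|=8)
Stage 1 (OFFSET -1): 3+-1=2, -5+-1=-6, 3+-1=2, 8+-1=7 -> [2, -6, 2, 7] (max |s|=7)
Stage 2 (DELAY): [0, 2, -6, 2] = [0, 2, -6, 2] -> [0, 2, -6, 2] (max |s|=6)
Stage 3 (ABS): |0|=0, |2|=2, |-6|=6, |2|=2 -> [0, 2, 6, 2] (max |s|=6)
Overall max amplitude: 8

Answer: 8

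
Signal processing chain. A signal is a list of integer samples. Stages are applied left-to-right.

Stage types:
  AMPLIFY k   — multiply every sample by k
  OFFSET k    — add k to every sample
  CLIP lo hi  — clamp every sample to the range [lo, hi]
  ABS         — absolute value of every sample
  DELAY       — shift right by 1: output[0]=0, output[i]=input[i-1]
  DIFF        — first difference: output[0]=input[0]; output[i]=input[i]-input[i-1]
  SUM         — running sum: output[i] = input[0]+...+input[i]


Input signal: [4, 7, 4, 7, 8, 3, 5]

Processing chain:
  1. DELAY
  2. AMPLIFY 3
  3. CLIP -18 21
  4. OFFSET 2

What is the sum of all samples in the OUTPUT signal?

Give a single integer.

Answer: 110

Derivation:
Input: [4, 7, 4, 7, 8, 3, 5]
Stage 1 (DELAY): [0, 4, 7, 4, 7, 8, 3] = [0, 4, 7, 4, 7, 8, 3] -> [0, 4, 7, 4, 7, 8, 3]
Stage 2 (AMPLIFY 3): 0*3=0, 4*3=12, 7*3=21, 4*3=12, 7*3=21, 8*3=24, 3*3=9 -> [0, 12, 21, 12, 21, 24, 9]
Stage 3 (CLIP -18 21): clip(0,-18,21)=0, clip(12,-18,21)=12, clip(21,-18,21)=21, clip(12,-18,21)=12, clip(21,-18,21)=21, clip(24,-18,21)=21, clip(9,-18,21)=9 -> [0, 12, 21, 12, 21, 21, 9]
Stage 4 (OFFSET 2): 0+2=2, 12+2=14, 21+2=23, 12+2=14, 21+2=23, 21+2=23, 9+2=11 -> [2, 14, 23, 14, 23, 23, 11]
Output sum: 110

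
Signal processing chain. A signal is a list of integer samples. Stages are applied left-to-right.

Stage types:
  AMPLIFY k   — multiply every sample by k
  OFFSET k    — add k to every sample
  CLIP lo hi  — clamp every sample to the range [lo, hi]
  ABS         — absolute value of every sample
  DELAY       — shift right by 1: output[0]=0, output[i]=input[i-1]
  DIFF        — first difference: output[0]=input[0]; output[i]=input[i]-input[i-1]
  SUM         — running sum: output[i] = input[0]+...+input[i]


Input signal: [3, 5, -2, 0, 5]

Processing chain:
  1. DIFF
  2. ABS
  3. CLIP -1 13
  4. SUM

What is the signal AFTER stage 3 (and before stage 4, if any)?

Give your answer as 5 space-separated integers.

Answer: 3 2 7 2 5

Derivation:
Input: [3, 5, -2, 0, 5]
Stage 1 (DIFF): s[0]=3, 5-3=2, -2-5=-7, 0--2=2, 5-0=5 -> [3, 2, -7, 2, 5]
Stage 2 (ABS): |3|=3, |2|=2, |-7|=7, |2|=2, |5|=5 -> [3, 2, 7, 2, 5]
Stage 3 (CLIP -1 13): clip(3,-1,13)=3, clip(2,-1,13)=2, clip(7,-1,13)=7, clip(2,-1,13)=2, clip(5,-1,13)=5 -> [3, 2, 7, 2, 5]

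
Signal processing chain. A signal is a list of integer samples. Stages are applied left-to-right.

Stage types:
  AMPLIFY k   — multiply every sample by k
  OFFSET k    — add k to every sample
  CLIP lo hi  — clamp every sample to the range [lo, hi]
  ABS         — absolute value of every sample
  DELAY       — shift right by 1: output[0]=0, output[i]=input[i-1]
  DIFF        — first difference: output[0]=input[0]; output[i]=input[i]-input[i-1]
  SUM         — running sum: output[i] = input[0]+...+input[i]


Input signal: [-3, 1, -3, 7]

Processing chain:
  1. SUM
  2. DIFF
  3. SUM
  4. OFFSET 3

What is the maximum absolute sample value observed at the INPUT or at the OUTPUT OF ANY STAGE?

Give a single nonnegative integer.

Answer: 7

Derivation:
Input: [-3, 1, -3, 7] (max |s|=7)
Stage 1 (SUM): sum[0..0]=-3, sum[0..1]=-2, sum[0..2]=-5, sum[0..3]=2 -> [-3, -2, -5, 2] (max |s|=5)
Stage 2 (DIFF): s[0]=-3, -2--3=1, -5--2=-3, 2--5=7 -> [-3, 1, -3, 7] (max |s|=7)
Stage 3 (SUM): sum[0..0]=-3, sum[0..1]=-2, sum[0..2]=-5, sum[0..3]=2 -> [-3, -2, -5, 2] (max |s|=5)
Stage 4 (OFFSET 3): -3+3=0, -2+3=1, -5+3=-2, 2+3=5 -> [0, 1, -2, 5] (max |s|=5)
Overall max amplitude: 7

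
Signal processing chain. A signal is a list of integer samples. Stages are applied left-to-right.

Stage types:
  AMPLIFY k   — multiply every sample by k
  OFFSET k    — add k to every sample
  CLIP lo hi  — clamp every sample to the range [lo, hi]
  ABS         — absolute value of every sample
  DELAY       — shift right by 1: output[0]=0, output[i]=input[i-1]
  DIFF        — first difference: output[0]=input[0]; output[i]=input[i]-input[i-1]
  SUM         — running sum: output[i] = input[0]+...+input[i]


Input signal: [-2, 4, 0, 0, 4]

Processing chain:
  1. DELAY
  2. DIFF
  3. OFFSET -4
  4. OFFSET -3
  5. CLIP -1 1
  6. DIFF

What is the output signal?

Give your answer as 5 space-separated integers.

Input: [-2, 4, 0, 0, 4]
Stage 1 (DELAY): [0, -2, 4, 0, 0] = [0, -2, 4, 0, 0] -> [0, -2, 4, 0, 0]
Stage 2 (DIFF): s[0]=0, -2-0=-2, 4--2=6, 0-4=-4, 0-0=0 -> [0, -2, 6, -4, 0]
Stage 3 (OFFSET -4): 0+-4=-4, -2+-4=-6, 6+-4=2, -4+-4=-8, 0+-4=-4 -> [-4, -6, 2, -8, -4]
Stage 4 (OFFSET -3): -4+-3=-7, -6+-3=-9, 2+-3=-1, -8+-3=-11, -4+-3=-7 -> [-7, -9, -1, -11, -7]
Stage 5 (CLIP -1 1): clip(-7,-1,1)=-1, clip(-9,-1,1)=-1, clip(-1,-1,1)=-1, clip(-11,-1,1)=-1, clip(-7,-1,1)=-1 -> [-1, -1, -1, -1, -1]
Stage 6 (DIFF): s[0]=-1, -1--1=0, -1--1=0, -1--1=0, -1--1=0 -> [-1, 0, 0, 0, 0]

Answer: -1 0 0 0 0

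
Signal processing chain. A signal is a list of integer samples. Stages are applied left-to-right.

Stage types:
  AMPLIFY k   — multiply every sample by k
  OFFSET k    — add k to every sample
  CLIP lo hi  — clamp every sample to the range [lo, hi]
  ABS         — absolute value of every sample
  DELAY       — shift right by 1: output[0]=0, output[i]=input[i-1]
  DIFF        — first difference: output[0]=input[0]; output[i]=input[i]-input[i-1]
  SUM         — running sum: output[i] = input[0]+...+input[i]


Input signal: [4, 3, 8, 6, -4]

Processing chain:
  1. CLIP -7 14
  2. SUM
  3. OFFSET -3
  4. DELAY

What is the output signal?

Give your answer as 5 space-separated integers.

Input: [4, 3, 8, 6, -4]
Stage 1 (CLIP -7 14): clip(4,-7,14)=4, clip(3,-7,14)=3, clip(8,-7,14)=8, clip(6,-7,14)=6, clip(-4,-7,14)=-4 -> [4, 3, 8, 6, -4]
Stage 2 (SUM): sum[0..0]=4, sum[0..1]=7, sum[0..2]=15, sum[0..3]=21, sum[0..4]=17 -> [4, 7, 15, 21, 17]
Stage 3 (OFFSET -3): 4+-3=1, 7+-3=4, 15+-3=12, 21+-3=18, 17+-3=14 -> [1, 4, 12, 18, 14]
Stage 4 (DELAY): [0, 1, 4, 12, 18] = [0, 1, 4, 12, 18] -> [0, 1, 4, 12, 18]

Answer: 0 1 4 12 18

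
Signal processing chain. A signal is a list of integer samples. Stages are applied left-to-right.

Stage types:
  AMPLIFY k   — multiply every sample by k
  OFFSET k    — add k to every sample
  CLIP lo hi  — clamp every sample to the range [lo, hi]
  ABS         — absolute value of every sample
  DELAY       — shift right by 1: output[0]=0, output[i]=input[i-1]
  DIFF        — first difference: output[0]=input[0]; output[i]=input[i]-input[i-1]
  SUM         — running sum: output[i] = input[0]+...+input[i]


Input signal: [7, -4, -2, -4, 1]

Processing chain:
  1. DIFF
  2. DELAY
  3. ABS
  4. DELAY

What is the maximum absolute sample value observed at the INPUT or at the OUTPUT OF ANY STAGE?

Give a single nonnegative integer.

Answer: 11

Derivation:
Input: [7, -4, -2, -4, 1] (max |s|=7)
Stage 1 (DIFF): s[0]=7, -4-7=-11, -2--4=2, -4--2=-2, 1--4=5 -> [7, -11, 2, -2, 5] (max |s|=11)
Stage 2 (DELAY): [0, 7, -11, 2, -2] = [0, 7, -11, 2, -2] -> [0, 7, -11, 2, -2] (max |s|=11)
Stage 3 (ABS): |0|=0, |7|=7, |-11|=11, |2|=2, |-2|=2 -> [0, 7, 11, 2, 2] (max |s|=11)
Stage 4 (DELAY): [0, 0, 7, 11, 2] = [0, 0, 7, 11, 2] -> [0, 0, 7, 11, 2] (max |s|=11)
Overall max amplitude: 11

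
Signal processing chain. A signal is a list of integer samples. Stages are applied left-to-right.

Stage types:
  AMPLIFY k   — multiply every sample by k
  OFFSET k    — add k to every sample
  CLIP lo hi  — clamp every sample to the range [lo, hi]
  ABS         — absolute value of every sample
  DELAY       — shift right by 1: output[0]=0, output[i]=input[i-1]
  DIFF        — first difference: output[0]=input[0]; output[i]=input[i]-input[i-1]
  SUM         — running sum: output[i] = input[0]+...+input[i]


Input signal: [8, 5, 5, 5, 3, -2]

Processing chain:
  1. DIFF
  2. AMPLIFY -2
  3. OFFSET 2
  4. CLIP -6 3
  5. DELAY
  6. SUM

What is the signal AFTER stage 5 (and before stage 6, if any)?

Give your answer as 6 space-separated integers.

Input: [8, 5, 5, 5, 3, -2]
Stage 1 (DIFF): s[0]=8, 5-8=-3, 5-5=0, 5-5=0, 3-5=-2, -2-3=-5 -> [8, -3, 0, 0, -2, -5]
Stage 2 (AMPLIFY -2): 8*-2=-16, -3*-2=6, 0*-2=0, 0*-2=0, -2*-2=4, -5*-2=10 -> [-16, 6, 0, 0, 4, 10]
Stage 3 (OFFSET 2): -16+2=-14, 6+2=8, 0+2=2, 0+2=2, 4+2=6, 10+2=12 -> [-14, 8, 2, 2, 6, 12]
Stage 4 (CLIP -6 3): clip(-14,-6,3)=-6, clip(8,-6,3)=3, clip(2,-6,3)=2, clip(2,-6,3)=2, clip(6,-6,3)=3, clip(12,-6,3)=3 -> [-6, 3, 2, 2, 3, 3]
Stage 5 (DELAY): [0, -6, 3, 2, 2, 3] = [0, -6, 3, 2, 2, 3] -> [0, -6, 3, 2, 2, 3]

Answer: 0 -6 3 2 2 3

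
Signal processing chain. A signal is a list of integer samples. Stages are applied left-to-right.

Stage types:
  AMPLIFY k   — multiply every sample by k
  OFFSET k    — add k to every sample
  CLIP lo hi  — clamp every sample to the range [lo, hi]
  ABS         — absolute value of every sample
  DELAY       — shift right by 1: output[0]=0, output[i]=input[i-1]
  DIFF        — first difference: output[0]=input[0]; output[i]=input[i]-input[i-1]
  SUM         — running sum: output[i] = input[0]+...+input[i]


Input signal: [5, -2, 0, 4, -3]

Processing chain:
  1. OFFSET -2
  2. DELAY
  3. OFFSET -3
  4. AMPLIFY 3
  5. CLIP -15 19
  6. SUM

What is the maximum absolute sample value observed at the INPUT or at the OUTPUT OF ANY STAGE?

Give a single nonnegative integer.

Answer: 42

Derivation:
Input: [5, -2, 0, 4, -3] (max |s|=5)
Stage 1 (OFFSET -2): 5+-2=3, -2+-2=-4, 0+-2=-2, 4+-2=2, -3+-2=-5 -> [3, -4, -2, 2, -5] (max |s|=5)
Stage 2 (DELAY): [0, 3, -4, -2, 2] = [0, 3, -4, -2, 2] -> [0, 3, -4, -2, 2] (max |s|=4)
Stage 3 (OFFSET -3): 0+-3=-3, 3+-3=0, -4+-3=-7, -2+-3=-5, 2+-3=-1 -> [-3, 0, -7, -5, -1] (max |s|=7)
Stage 4 (AMPLIFY 3): -3*3=-9, 0*3=0, -7*3=-21, -5*3=-15, -1*3=-3 -> [-9, 0, -21, -15, -3] (max |s|=21)
Stage 5 (CLIP -15 19): clip(-9,-15,19)=-9, clip(0,-15,19)=0, clip(-21,-15,19)=-15, clip(-15,-15,19)=-15, clip(-3,-15,19)=-3 -> [-9, 0, -15, -15, -3] (max |s|=15)
Stage 6 (SUM): sum[0..0]=-9, sum[0..1]=-9, sum[0..2]=-24, sum[0..3]=-39, sum[0..4]=-42 -> [-9, -9, -24, -39, -42] (max |s|=42)
Overall max amplitude: 42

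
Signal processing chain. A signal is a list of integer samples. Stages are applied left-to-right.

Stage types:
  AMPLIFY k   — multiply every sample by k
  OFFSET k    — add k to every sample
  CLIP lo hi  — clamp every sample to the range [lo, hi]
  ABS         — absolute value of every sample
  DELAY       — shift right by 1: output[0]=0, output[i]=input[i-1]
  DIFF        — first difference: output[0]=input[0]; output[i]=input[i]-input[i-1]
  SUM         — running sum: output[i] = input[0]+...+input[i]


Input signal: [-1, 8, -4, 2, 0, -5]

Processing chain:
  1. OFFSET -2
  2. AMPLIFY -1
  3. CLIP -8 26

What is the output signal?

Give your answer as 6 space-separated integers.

Input: [-1, 8, -4, 2, 0, -5]
Stage 1 (OFFSET -2): -1+-2=-3, 8+-2=6, -4+-2=-6, 2+-2=0, 0+-2=-2, -5+-2=-7 -> [-3, 6, -6, 0, -2, -7]
Stage 2 (AMPLIFY -1): -3*-1=3, 6*-1=-6, -6*-1=6, 0*-1=0, -2*-1=2, -7*-1=7 -> [3, -6, 6, 0, 2, 7]
Stage 3 (CLIP -8 26): clip(3,-8,26)=3, clip(-6,-8,26)=-6, clip(6,-8,26)=6, clip(0,-8,26)=0, clip(2,-8,26)=2, clip(7,-8,26)=7 -> [3, -6, 6, 0, 2, 7]

Answer: 3 -6 6 0 2 7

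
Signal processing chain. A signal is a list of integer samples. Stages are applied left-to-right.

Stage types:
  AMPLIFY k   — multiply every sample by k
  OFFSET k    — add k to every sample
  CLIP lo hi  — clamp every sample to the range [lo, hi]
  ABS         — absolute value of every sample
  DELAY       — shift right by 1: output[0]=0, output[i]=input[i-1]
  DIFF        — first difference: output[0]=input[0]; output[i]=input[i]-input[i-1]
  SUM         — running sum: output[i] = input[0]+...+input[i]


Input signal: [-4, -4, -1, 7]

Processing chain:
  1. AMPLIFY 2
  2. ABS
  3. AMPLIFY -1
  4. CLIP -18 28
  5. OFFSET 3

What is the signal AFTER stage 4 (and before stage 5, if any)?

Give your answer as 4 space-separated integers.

Answer: -8 -8 -2 -14

Derivation:
Input: [-4, -4, -1, 7]
Stage 1 (AMPLIFY 2): -4*2=-8, -4*2=-8, -1*2=-2, 7*2=14 -> [-8, -8, -2, 14]
Stage 2 (ABS): |-8|=8, |-8|=8, |-2|=2, |14|=14 -> [8, 8, 2, 14]
Stage 3 (AMPLIFY -1): 8*-1=-8, 8*-1=-8, 2*-1=-2, 14*-1=-14 -> [-8, -8, -2, -14]
Stage 4 (CLIP -18 28): clip(-8,-18,28)=-8, clip(-8,-18,28)=-8, clip(-2,-18,28)=-2, clip(-14,-18,28)=-14 -> [-8, -8, -2, -14]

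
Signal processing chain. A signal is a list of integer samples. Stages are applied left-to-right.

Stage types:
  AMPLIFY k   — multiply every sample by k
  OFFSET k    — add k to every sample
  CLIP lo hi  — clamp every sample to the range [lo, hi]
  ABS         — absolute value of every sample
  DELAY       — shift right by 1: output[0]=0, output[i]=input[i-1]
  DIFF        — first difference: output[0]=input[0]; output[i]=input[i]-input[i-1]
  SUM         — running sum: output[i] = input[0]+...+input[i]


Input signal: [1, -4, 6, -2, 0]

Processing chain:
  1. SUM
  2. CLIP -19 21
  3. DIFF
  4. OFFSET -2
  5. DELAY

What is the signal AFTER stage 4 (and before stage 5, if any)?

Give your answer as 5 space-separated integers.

Answer: -1 -6 4 -4 -2

Derivation:
Input: [1, -4, 6, -2, 0]
Stage 1 (SUM): sum[0..0]=1, sum[0..1]=-3, sum[0..2]=3, sum[0..3]=1, sum[0..4]=1 -> [1, -3, 3, 1, 1]
Stage 2 (CLIP -19 21): clip(1,-19,21)=1, clip(-3,-19,21)=-3, clip(3,-19,21)=3, clip(1,-19,21)=1, clip(1,-19,21)=1 -> [1, -3, 3, 1, 1]
Stage 3 (DIFF): s[0]=1, -3-1=-4, 3--3=6, 1-3=-2, 1-1=0 -> [1, -4, 6, -2, 0]
Stage 4 (OFFSET -2): 1+-2=-1, -4+-2=-6, 6+-2=4, -2+-2=-4, 0+-2=-2 -> [-1, -6, 4, -4, -2]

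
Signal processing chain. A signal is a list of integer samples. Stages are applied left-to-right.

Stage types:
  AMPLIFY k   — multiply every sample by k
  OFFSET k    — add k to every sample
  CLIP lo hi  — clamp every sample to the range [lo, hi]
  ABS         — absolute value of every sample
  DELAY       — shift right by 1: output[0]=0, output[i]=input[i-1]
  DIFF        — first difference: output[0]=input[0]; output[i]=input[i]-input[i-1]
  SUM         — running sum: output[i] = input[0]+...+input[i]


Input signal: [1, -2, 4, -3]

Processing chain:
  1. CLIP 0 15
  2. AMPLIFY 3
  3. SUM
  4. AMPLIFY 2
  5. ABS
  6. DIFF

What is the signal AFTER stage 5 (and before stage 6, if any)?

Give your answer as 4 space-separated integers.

Answer: 6 6 30 30

Derivation:
Input: [1, -2, 4, -3]
Stage 1 (CLIP 0 15): clip(1,0,15)=1, clip(-2,0,15)=0, clip(4,0,15)=4, clip(-3,0,15)=0 -> [1, 0, 4, 0]
Stage 2 (AMPLIFY 3): 1*3=3, 0*3=0, 4*3=12, 0*3=0 -> [3, 0, 12, 0]
Stage 3 (SUM): sum[0..0]=3, sum[0..1]=3, sum[0..2]=15, sum[0..3]=15 -> [3, 3, 15, 15]
Stage 4 (AMPLIFY 2): 3*2=6, 3*2=6, 15*2=30, 15*2=30 -> [6, 6, 30, 30]
Stage 5 (ABS): |6|=6, |6|=6, |30|=30, |30|=30 -> [6, 6, 30, 30]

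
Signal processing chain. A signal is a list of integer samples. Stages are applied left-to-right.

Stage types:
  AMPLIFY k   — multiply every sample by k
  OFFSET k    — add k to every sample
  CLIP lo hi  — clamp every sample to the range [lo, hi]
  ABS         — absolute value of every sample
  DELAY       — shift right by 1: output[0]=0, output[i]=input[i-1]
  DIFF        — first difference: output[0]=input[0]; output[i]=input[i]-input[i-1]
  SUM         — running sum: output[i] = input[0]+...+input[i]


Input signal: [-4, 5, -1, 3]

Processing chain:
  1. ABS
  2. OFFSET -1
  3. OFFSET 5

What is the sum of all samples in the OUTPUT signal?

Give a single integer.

Answer: 29

Derivation:
Input: [-4, 5, -1, 3]
Stage 1 (ABS): |-4|=4, |5|=5, |-1|=1, |3|=3 -> [4, 5, 1, 3]
Stage 2 (OFFSET -1): 4+-1=3, 5+-1=4, 1+-1=0, 3+-1=2 -> [3, 4, 0, 2]
Stage 3 (OFFSET 5): 3+5=8, 4+5=9, 0+5=5, 2+5=7 -> [8, 9, 5, 7]
Output sum: 29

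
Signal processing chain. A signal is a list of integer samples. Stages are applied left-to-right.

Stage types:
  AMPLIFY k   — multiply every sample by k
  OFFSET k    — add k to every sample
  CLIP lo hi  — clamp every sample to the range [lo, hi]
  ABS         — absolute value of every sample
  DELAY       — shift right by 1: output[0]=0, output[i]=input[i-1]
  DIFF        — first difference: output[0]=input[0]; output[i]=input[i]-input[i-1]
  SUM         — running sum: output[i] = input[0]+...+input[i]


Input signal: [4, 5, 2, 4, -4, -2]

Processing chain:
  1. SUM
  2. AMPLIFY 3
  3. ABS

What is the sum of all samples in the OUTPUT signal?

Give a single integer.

Input: [4, 5, 2, 4, -4, -2]
Stage 1 (SUM): sum[0..0]=4, sum[0..1]=9, sum[0..2]=11, sum[0..3]=15, sum[0..4]=11, sum[0..5]=9 -> [4, 9, 11, 15, 11, 9]
Stage 2 (AMPLIFY 3): 4*3=12, 9*3=27, 11*3=33, 15*3=45, 11*3=33, 9*3=27 -> [12, 27, 33, 45, 33, 27]
Stage 3 (ABS): |12|=12, |27|=27, |33|=33, |45|=45, |33|=33, |27|=27 -> [12, 27, 33, 45, 33, 27]
Output sum: 177

Answer: 177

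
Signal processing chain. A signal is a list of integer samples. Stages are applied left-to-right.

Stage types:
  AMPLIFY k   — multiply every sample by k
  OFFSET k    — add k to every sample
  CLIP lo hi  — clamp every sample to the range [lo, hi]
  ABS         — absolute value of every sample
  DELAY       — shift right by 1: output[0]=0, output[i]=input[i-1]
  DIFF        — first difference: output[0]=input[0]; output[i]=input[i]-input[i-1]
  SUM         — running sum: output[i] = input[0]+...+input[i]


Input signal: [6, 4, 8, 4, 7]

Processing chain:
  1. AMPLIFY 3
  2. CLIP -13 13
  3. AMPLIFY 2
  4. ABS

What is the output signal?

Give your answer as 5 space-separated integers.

Input: [6, 4, 8, 4, 7]
Stage 1 (AMPLIFY 3): 6*3=18, 4*3=12, 8*3=24, 4*3=12, 7*3=21 -> [18, 12, 24, 12, 21]
Stage 2 (CLIP -13 13): clip(18,-13,13)=13, clip(12,-13,13)=12, clip(24,-13,13)=13, clip(12,-13,13)=12, clip(21,-13,13)=13 -> [13, 12, 13, 12, 13]
Stage 3 (AMPLIFY 2): 13*2=26, 12*2=24, 13*2=26, 12*2=24, 13*2=26 -> [26, 24, 26, 24, 26]
Stage 4 (ABS): |26|=26, |24|=24, |26|=26, |24|=24, |26|=26 -> [26, 24, 26, 24, 26]

Answer: 26 24 26 24 26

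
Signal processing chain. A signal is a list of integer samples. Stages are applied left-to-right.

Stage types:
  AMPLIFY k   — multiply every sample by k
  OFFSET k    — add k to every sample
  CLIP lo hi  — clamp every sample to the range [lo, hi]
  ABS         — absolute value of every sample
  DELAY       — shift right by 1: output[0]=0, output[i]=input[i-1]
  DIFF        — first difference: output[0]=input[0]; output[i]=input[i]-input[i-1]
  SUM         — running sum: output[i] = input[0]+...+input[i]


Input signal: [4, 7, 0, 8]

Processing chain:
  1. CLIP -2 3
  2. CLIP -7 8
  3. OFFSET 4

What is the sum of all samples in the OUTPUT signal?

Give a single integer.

Answer: 25

Derivation:
Input: [4, 7, 0, 8]
Stage 1 (CLIP -2 3): clip(4,-2,3)=3, clip(7,-2,3)=3, clip(0,-2,3)=0, clip(8,-2,3)=3 -> [3, 3, 0, 3]
Stage 2 (CLIP -7 8): clip(3,-7,8)=3, clip(3,-7,8)=3, clip(0,-7,8)=0, clip(3,-7,8)=3 -> [3, 3, 0, 3]
Stage 3 (OFFSET 4): 3+4=7, 3+4=7, 0+4=4, 3+4=7 -> [7, 7, 4, 7]
Output sum: 25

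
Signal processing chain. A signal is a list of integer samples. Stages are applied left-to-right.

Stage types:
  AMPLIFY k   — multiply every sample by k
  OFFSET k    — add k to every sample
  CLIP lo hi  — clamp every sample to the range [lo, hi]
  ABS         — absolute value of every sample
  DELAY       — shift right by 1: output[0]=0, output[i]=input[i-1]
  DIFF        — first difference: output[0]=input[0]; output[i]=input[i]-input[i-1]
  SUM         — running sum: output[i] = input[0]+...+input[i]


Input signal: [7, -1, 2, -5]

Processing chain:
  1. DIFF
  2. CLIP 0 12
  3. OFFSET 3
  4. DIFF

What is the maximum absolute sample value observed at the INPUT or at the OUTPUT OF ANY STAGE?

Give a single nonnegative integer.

Answer: 10

Derivation:
Input: [7, -1, 2, -5] (max |s|=7)
Stage 1 (DIFF): s[0]=7, -1-7=-8, 2--1=3, -5-2=-7 -> [7, -8, 3, -7] (max |s|=8)
Stage 2 (CLIP 0 12): clip(7,0,12)=7, clip(-8,0,12)=0, clip(3,0,12)=3, clip(-7,0,12)=0 -> [7, 0, 3, 0] (max |s|=7)
Stage 3 (OFFSET 3): 7+3=10, 0+3=3, 3+3=6, 0+3=3 -> [10, 3, 6, 3] (max |s|=10)
Stage 4 (DIFF): s[0]=10, 3-10=-7, 6-3=3, 3-6=-3 -> [10, -7, 3, -3] (max |s|=10)
Overall max amplitude: 10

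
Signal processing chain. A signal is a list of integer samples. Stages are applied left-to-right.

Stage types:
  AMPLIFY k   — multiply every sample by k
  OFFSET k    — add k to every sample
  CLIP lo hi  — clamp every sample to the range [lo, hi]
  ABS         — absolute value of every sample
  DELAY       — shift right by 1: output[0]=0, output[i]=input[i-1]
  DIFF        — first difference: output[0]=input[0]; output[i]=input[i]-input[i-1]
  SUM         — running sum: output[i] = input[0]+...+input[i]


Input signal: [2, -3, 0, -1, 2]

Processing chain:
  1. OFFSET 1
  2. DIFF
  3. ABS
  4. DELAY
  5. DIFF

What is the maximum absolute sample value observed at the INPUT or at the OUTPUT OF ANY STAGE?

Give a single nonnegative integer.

Input: [2, -3, 0, -1, 2] (max |s|=3)
Stage 1 (OFFSET 1): 2+1=3, -3+1=-2, 0+1=1, -1+1=0, 2+1=3 -> [3, -2, 1, 0, 3] (max |s|=3)
Stage 2 (DIFF): s[0]=3, -2-3=-5, 1--2=3, 0-1=-1, 3-0=3 -> [3, -5, 3, -1, 3] (max |s|=5)
Stage 3 (ABS): |3|=3, |-5|=5, |3|=3, |-1|=1, |3|=3 -> [3, 5, 3, 1, 3] (max |s|=5)
Stage 4 (DELAY): [0, 3, 5, 3, 1] = [0, 3, 5, 3, 1] -> [0, 3, 5, 3, 1] (max |s|=5)
Stage 5 (DIFF): s[0]=0, 3-0=3, 5-3=2, 3-5=-2, 1-3=-2 -> [0, 3, 2, -2, -2] (max |s|=3)
Overall max amplitude: 5

Answer: 5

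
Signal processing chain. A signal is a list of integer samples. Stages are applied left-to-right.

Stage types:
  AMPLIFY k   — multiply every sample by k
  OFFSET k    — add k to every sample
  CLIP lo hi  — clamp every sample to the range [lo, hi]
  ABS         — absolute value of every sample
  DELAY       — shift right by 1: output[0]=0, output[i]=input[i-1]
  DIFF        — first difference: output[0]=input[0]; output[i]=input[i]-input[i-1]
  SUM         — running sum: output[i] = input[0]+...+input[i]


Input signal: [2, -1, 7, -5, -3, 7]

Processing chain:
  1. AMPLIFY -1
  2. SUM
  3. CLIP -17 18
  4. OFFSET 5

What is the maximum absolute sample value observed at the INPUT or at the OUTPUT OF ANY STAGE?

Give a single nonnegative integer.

Input: [2, -1, 7, -5, -3, 7] (max |s|=7)
Stage 1 (AMPLIFY -1): 2*-1=-2, -1*-1=1, 7*-1=-7, -5*-1=5, -3*-1=3, 7*-1=-7 -> [-2, 1, -7, 5, 3, -7] (max |s|=7)
Stage 2 (SUM): sum[0..0]=-2, sum[0..1]=-1, sum[0..2]=-8, sum[0..3]=-3, sum[0..4]=0, sum[0..5]=-7 -> [-2, -1, -8, -3, 0, -7] (max |s|=8)
Stage 3 (CLIP -17 18): clip(-2,-17,18)=-2, clip(-1,-17,18)=-1, clip(-8,-17,18)=-8, clip(-3,-17,18)=-3, clip(0,-17,18)=0, clip(-7,-17,18)=-7 -> [-2, -1, -8, -3, 0, -7] (max |s|=8)
Stage 4 (OFFSET 5): -2+5=3, -1+5=4, -8+5=-3, -3+5=2, 0+5=5, -7+5=-2 -> [3, 4, -3, 2, 5, -2] (max |s|=5)
Overall max amplitude: 8

Answer: 8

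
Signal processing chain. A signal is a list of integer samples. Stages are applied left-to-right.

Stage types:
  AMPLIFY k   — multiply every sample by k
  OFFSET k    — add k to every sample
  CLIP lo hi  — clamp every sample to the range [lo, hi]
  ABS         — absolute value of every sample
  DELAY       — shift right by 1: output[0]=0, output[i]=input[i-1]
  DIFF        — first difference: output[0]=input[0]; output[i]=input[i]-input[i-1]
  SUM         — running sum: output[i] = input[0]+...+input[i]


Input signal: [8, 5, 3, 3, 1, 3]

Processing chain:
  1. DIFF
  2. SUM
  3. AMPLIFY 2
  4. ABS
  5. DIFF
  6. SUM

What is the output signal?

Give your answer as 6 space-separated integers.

Input: [8, 5, 3, 3, 1, 3]
Stage 1 (DIFF): s[0]=8, 5-8=-3, 3-5=-2, 3-3=0, 1-3=-2, 3-1=2 -> [8, -3, -2, 0, -2, 2]
Stage 2 (SUM): sum[0..0]=8, sum[0..1]=5, sum[0..2]=3, sum[0..3]=3, sum[0..4]=1, sum[0..5]=3 -> [8, 5, 3, 3, 1, 3]
Stage 3 (AMPLIFY 2): 8*2=16, 5*2=10, 3*2=6, 3*2=6, 1*2=2, 3*2=6 -> [16, 10, 6, 6, 2, 6]
Stage 4 (ABS): |16|=16, |10|=10, |6|=6, |6|=6, |2|=2, |6|=6 -> [16, 10, 6, 6, 2, 6]
Stage 5 (DIFF): s[0]=16, 10-16=-6, 6-10=-4, 6-6=0, 2-6=-4, 6-2=4 -> [16, -6, -4, 0, -4, 4]
Stage 6 (SUM): sum[0..0]=16, sum[0..1]=10, sum[0..2]=6, sum[0..3]=6, sum[0..4]=2, sum[0..5]=6 -> [16, 10, 6, 6, 2, 6]

Answer: 16 10 6 6 2 6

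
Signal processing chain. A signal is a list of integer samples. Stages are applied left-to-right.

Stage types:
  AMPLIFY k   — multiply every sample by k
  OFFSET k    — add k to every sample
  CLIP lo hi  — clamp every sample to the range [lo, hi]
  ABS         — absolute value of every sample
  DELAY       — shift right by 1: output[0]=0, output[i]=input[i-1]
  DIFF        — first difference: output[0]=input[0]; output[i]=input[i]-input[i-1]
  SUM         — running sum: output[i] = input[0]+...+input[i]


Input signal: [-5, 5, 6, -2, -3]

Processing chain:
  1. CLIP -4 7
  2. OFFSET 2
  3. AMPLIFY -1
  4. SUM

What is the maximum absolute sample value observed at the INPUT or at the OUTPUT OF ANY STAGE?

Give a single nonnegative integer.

Answer: 13

Derivation:
Input: [-5, 5, 6, -2, -3] (max |s|=6)
Stage 1 (CLIP -4 7): clip(-5,-4,7)=-4, clip(5,-4,7)=5, clip(6,-4,7)=6, clip(-2,-4,7)=-2, clip(-3,-4,7)=-3 -> [-4, 5, 6, -2, -3] (max |s|=6)
Stage 2 (OFFSET 2): -4+2=-2, 5+2=7, 6+2=8, -2+2=0, -3+2=-1 -> [-2, 7, 8, 0, -1] (max |s|=8)
Stage 3 (AMPLIFY -1): -2*-1=2, 7*-1=-7, 8*-1=-8, 0*-1=0, -1*-1=1 -> [2, -7, -8, 0, 1] (max |s|=8)
Stage 4 (SUM): sum[0..0]=2, sum[0..1]=-5, sum[0..2]=-13, sum[0..3]=-13, sum[0..4]=-12 -> [2, -5, -13, -13, -12] (max |s|=13)
Overall max amplitude: 13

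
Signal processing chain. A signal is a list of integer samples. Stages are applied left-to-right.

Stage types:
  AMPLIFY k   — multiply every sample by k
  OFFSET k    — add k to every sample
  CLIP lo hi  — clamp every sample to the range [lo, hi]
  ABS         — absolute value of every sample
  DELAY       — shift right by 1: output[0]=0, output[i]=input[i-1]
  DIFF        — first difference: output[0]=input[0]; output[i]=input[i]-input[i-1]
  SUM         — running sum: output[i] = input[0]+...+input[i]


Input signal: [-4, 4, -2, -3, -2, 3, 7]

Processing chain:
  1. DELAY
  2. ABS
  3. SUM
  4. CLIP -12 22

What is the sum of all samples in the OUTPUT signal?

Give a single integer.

Answer: 68

Derivation:
Input: [-4, 4, -2, -3, -2, 3, 7]
Stage 1 (DELAY): [0, -4, 4, -2, -3, -2, 3] = [0, -4, 4, -2, -3, -2, 3] -> [0, -4, 4, -2, -3, -2, 3]
Stage 2 (ABS): |0|=0, |-4|=4, |4|=4, |-2|=2, |-3|=3, |-2|=2, |3|=3 -> [0, 4, 4, 2, 3, 2, 3]
Stage 3 (SUM): sum[0..0]=0, sum[0..1]=4, sum[0..2]=8, sum[0..3]=10, sum[0..4]=13, sum[0..5]=15, sum[0..6]=18 -> [0, 4, 8, 10, 13, 15, 18]
Stage 4 (CLIP -12 22): clip(0,-12,22)=0, clip(4,-12,22)=4, clip(8,-12,22)=8, clip(10,-12,22)=10, clip(13,-12,22)=13, clip(15,-12,22)=15, clip(18,-12,22)=18 -> [0, 4, 8, 10, 13, 15, 18]
Output sum: 68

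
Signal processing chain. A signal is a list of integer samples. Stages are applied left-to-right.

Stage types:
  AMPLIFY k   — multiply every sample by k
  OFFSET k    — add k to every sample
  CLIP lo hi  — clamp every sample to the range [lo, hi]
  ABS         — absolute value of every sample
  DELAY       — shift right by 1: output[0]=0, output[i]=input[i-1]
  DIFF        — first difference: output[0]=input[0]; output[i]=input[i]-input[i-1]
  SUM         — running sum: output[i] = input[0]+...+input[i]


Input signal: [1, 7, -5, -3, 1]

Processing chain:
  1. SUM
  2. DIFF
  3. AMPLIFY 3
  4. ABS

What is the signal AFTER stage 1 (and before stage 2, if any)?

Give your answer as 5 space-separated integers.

Input: [1, 7, -5, -3, 1]
Stage 1 (SUM): sum[0..0]=1, sum[0..1]=8, sum[0..2]=3, sum[0..3]=0, sum[0..4]=1 -> [1, 8, 3, 0, 1]

Answer: 1 8 3 0 1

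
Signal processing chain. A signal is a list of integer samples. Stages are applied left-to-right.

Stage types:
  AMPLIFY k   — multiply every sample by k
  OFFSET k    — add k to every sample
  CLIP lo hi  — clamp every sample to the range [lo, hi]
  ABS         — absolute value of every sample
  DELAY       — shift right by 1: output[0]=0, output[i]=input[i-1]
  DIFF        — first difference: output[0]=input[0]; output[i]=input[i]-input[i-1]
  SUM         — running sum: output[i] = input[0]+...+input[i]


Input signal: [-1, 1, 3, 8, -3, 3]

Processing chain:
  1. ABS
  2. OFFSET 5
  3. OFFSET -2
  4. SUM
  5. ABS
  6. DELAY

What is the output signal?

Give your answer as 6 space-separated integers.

Input: [-1, 1, 3, 8, -3, 3]
Stage 1 (ABS): |-1|=1, |1|=1, |3|=3, |8|=8, |-3|=3, |3|=3 -> [1, 1, 3, 8, 3, 3]
Stage 2 (OFFSET 5): 1+5=6, 1+5=6, 3+5=8, 8+5=13, 3+5=8, 3+5=8 -> [6, 6, 8, 13, 8, 8]
Stage 3 (OFFSET -2): 6+-2=4, 6+-2=4, 8+-2=6, 13+-2=11, 8+-2=6, 8+-2=6 -> [4, 4, 6, 11, 6, 6]
Stage 4 (SUM): sum[0..0]=4, sum[0..1]=8, sum[0..2]=14, sum[0..3]=25, sum[0..4]=31, sum[0..5]=37 -> [4, 8, 14, 25, 31, 37]
Stage 5 (ABS): |4|=4, |8|=8, |14|=14, |25|=25, |31|=31, |37|=37 -> [4, 8, 14, 25, 31, 37]
Stage 6 (DELAY): [0, 4, 8, 14, 25, 31] = [0, 4, 8, 14, 25, 31] -> [0, 4, 8, 14, 25, 31]

Answer: 0 4 8 14 25 31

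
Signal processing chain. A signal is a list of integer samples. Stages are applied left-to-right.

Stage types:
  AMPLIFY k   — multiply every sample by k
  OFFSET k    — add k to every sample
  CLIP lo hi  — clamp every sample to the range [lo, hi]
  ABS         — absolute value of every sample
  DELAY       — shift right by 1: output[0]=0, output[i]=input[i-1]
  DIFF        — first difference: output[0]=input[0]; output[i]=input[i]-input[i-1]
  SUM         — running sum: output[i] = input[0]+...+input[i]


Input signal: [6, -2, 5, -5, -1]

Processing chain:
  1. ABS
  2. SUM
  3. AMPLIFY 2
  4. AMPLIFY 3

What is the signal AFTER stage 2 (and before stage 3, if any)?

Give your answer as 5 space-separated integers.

Input: [6, -2, 5, -5, -1]
Stage 1 (ABS): |6|=6, |-2|=2, |5|=5, |-5|=5, |-1|=1 -> [6, 2, 5, 5, 1]
Stage 2 (SUM): sum[0..0]=6, sum[0..1]=8, sum[0..2]=13, sum[0..3]=18, sum[0..4]=19 -> [6, 8, 13, 18, 19]

Answer: 6 8 13 18 19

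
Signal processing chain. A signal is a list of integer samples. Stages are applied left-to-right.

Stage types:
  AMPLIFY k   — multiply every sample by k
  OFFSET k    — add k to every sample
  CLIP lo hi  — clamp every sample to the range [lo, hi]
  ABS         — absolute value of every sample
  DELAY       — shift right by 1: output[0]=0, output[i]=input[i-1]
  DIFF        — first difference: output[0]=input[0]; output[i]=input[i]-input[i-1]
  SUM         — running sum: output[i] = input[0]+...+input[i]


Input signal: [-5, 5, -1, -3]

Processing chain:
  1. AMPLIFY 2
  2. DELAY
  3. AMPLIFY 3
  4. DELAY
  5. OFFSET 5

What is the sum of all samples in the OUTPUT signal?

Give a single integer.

Input: [-5, 5, -1, -3]
Stage 1 (AMPLIFY 2): -5*2=-10, 5*2=10, -1*2=-2, -3*2=-6 -> [-10, 10, -2, -6]
Stage 2 (DELAY): [0, -10, 10, -2] = [0, -10, 10, -2] -> [0, -10, 10, -2]
Stage 3 (AMPLIFY 3): 0*3=0, -10*3=-30, 10*3=30, -2*3=-6 -> [0, -30, 30, -6]
Stage 4 (DELAY): [0, 0, -30, 30] = [0, 0, -30, 30] -> [0, 0, -30, 30]
Stage 5 (OFFSET 5): 0+5=5, 0+5=5, -30+5=-25, 30+5=35 -> [5, 5, -25, 35]
Output sum: 20

Answer: 20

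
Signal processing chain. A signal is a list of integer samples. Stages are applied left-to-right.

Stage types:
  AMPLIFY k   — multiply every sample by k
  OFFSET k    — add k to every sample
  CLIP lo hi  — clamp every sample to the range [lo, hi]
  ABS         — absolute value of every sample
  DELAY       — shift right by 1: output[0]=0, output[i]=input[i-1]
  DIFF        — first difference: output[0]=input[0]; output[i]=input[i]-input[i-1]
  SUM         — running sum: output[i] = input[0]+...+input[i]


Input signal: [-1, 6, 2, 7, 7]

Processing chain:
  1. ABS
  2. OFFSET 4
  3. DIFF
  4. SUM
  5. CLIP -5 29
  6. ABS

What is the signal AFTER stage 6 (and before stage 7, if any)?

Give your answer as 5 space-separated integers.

Input: [-1, 6, 2, 7, 7]
Stage 1 (ABS): |-1|=1, |6|=6, |2|=2, |7|=7, |7|=7 -> [1, 6, 2, 7, 7]
Stage 2 (OFFSET 4): 1+4=5, 6+4=10, 2+4=6, 7+4=11, 7+4=11 -> [5, 10, 6, 11, 11]
Stage 3 (DIFF): s[0]=5, 10-5=5, 6-10=-4, 11-6=5, 11-11=0 -> [5, 5, -4, 5, 0]
Stage 4 (SUM): sum[0..0]=5, sum[0..1]=10, sum[0..2]=6, sum[0..3]=11, sum[0..4]=11 -> [5, 10, 6, 11, 11]
Stage 5 (CLIP -5 29): clip(5,-5,29)=5, clip(10,-5,29)=10, clip(6,-5,29)=6, clip(11,-5,29)=11, clip(11,-5,29)=11 -> [5, 10, 6, 11, 11]
Stage 6 (ABS): |5|=5, |10|=10, |6|=6, |11|=11, |11|=11 -> [5, 10, 6, 11, 11]

Answer: 5 10 6 11 11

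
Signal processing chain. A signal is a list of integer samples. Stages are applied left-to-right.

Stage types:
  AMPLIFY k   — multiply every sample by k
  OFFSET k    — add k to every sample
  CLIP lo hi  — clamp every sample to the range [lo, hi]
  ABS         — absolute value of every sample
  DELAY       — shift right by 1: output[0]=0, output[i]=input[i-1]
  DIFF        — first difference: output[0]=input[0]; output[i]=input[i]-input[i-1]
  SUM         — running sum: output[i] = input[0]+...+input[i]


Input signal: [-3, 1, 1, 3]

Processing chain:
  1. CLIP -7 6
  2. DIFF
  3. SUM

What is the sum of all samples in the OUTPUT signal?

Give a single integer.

Answer: 2

Derivation:
Input: [-3, 1, 1, 3]
Stage 1 (CLIP -7 6): clip(-3,-7,6)=-3, clip(1,-7,6)=1, clip(1,-7,6)=1, clip(3,-7,6)=3 -> [-3, 1, 1, 3]
Stage 2 (DIFF): s[0]=-3, 1--3=4, 1-1=0, 3-1=2 -> [-3, 4, 0, 2]
Stage 3 (SUM): sum[0..0]=-3, sum[0..1]=1, sum[0..2]=1, sum[0..3]=3 -> [-3, 1, 1, 3]
Output sum: 2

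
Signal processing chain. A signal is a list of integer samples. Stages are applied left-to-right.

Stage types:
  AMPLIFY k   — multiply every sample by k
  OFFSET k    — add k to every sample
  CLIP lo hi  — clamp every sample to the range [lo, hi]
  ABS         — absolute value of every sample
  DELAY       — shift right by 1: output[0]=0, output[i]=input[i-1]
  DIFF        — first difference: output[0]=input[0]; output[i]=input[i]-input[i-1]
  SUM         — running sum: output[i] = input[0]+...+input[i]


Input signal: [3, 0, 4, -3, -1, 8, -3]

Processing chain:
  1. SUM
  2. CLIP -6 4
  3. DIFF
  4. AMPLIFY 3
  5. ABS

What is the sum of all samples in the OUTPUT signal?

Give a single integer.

Answer: 18

Derivation:
Input: [3, 0, 4, -3, -1, 8, -3]
Stage 1 (SUM): sum[0..0]=3, sum[0..1]=3, sum[0..2]=7, sum[0..3]=4, sum[0..4]=3, sum[0..5]=11, sum[0..6]=8 -> [3, 3, 7, 4, 3, 11, 8]
Stage 2 (CLIP -6 4): clip(3,-6,4)=3, clip(3,-6,4)=3, clip(7,-6,4)=4, clip(4,-6,4)=4, clip(3,-6,4)=3, clip(11,-6,4)=4, clip(8,-6,4)=4 -> [3, 3, 4, 4, 3, 4, 4]
Stage 3 (DIFF): s[0]=3, 3-3=0, 4-3=1, 4-4=0, 3-4=-1, 4-3=1, 4-4=0 -> [3, 0, 1, 0, -1, 1, 0]
Stage 4 (AMPLIFY 3): 3*3=9, 0*3=0, 1*3=3, 0*3=0, -1*3=-3, 1*3=3, 0*3=0 -> [9, 0, 3, 0, -3, 3, 0]
Stage 5 (ABS): |9|=9, |0|=0, |3|=3, |0|=0, |-3|=3, |3|=3, |0|=0 -> [9, 0, 3, 0, 3, 3, 0]
Output sum: 18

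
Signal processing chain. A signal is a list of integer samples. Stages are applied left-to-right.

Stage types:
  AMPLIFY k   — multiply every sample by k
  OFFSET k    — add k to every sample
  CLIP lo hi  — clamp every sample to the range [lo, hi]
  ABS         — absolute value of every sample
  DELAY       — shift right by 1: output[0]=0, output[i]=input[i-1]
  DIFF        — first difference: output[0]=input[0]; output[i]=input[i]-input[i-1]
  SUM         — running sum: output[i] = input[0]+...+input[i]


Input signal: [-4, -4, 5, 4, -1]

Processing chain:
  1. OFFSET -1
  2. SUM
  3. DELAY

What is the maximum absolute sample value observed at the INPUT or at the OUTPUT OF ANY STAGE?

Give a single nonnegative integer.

Input: [-4, -4, 5, 4, -1] (max |s|=5)
Stage 1 (OFFSET -1): -4+-1=-5, -4+-1=-5, 5+-1=4, 4+-1=3, -1+-1=-2 -> [-5, -5, 4, 3, -2] (max |s|=5)
Stage 2 (SUM): sum[0..0]=-5, sum[0..1]=-10, sum[0..2]=-6, sum[0..3]=-3, sum[0..4]=-5 -> [-5, -10, -6, -3, -5] (max |s|=10)
Stage 3 (DELAY): [0, -5, -10, -6, -3] = [0, -5, -10, -6, -3] -> [0, -5, -10, -6, -3] (max |s|=10)
Overall max amplitude: 10

Answer: 10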